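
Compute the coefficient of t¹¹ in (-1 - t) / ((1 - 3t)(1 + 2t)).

-141308

The denominator gives the recurrence a_n = a_(n−1) + 6a_(n−2) for n ≥ 2; the numerator fixes a_0 = -1, a_1 = -2.
Iterating: -1, -2, -8, -20, -68, -188, -596, -1724, -5300, -15644, -47444, -141308, so a_11 = -141308.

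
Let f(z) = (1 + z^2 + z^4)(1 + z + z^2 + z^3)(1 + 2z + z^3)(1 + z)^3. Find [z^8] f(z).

48

(1 + z^2 + z^4) has coefficients 1,0,1,0,1 for degrees 0…4.
(1 + z + z^2 + z^3) has coefficients 1,1,1,1,0,0,0,0,0 for degrees 0…8.
Multiplying by (1 + 2z + z^3) gives running coefficients 1,3,3,4,3,1,1,0,0 for degrees 0…8.
Finally multiplying by (1 + z)^3, the product of all factors after the first has coefficients 1,6,15,23,27,25,17,9,4 for degrees 0…8.
[z^8] = 1·4 + 1·17 + 1·27 = 48.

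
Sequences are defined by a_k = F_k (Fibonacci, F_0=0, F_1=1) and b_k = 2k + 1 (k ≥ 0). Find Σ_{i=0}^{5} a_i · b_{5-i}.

40

This is [x^5] in the product of the two ordinary generating functions.
Σ = 0·11 + 1·9 + 1·7 + 2·5 + 3·3 + 5·1 = 40.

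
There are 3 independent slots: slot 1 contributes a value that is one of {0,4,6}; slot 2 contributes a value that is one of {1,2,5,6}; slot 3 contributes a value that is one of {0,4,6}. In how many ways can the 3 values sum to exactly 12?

4

The generating function for the choices is (1 + t^4 + t^6)·(t + t^2 + t^5 + t^6)·(1 + t^4 + t^6); the count is [t^12].
(1 + t^4 + t^6) has coefficients 1,0,0,0,1,0,1 for degrees 0…6.
(t + t^2 + t^5 + t^6) has coefficients 0,1,1,0,0,1,1,0,0,0,0,0,0 for degrees 0…12.
Finally multiplying by (1 + t^4 + t^6), the product of all factors after the first has coefficients 0,1,1,0,0,2,2,1,1,1,1,1,1 for degrees 0…12.
[t^12] = 1·1 + 1·1 + 1·2 = 4.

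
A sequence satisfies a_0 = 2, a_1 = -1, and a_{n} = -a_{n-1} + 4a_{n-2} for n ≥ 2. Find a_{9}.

The ordinary generating function has denominator 1 + y - 4y^2.
Iterating the recurrence: a_0,…,a_{9} = 2, -1, 9, -13, 49, -101, 297, -701, 1889, -4693.

-4693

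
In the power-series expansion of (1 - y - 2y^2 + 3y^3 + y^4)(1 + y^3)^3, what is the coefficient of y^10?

2

(1 - y - 2y^2 + 3y^3 + y^4) has coefficients 1,-1,-2,3,1 for degrees 0…4.
(1 + y^3)^3 has coefficients 1,0,0,3,0,0,3,0,0,1,0 for degrees 0…10.
[y^10] = 1·0 − 1·1 − 2·0 + 3·0 + 1·3 = 2.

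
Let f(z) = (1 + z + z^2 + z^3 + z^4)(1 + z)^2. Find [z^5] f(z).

(1 + z + z^2 + z^3 + z^4) has coefficients 1,1,1,1,1 for degrees 0…4.
(1 + z)^2 has coefficients 1,2,1,0,0,0 for degrees 0…5.
[z^5] = 1·0 + 1·0 + 1·0 + 1·1 + 1·2 = 3.

3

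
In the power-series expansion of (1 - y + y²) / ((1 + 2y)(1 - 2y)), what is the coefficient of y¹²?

5120

The denominator gives the recurrence a_n = 4a_(n−2) for n ≥ 3; the numerator fixes a_0 = 1, a_1 = -1, a_2 = 5.
Iterating: 1, -1, 5, -4, 20, -16, 80, -64, 320, -256, 1280, -1024, 5120, so a_12 = 5120.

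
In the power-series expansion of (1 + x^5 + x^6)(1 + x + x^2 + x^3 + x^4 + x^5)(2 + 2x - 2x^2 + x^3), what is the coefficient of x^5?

(1 + x^5 + x^6) has coefficients 1,0,0,0,0,1 for degrees 0…5.
(1 + x + x^2 + x^3 + x^4 + x^5) has coefficients 1,1,1,1,1,1 for degrees 0…5.
Finally multiplying by (2 + 2x - 2x^2 + x^3), the product of all factors after the first has coefficients 2,4,2,3,3,3 for degrees 0…5.
[x^5] = 1·3 + 1·2 = 5.

5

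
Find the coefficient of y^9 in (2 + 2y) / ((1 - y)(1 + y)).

The denominator gives the recurrence a_n = a_(n−2) for n ≥ 2; the numerator fixes a_0 = 2, a_1 = 2.
Iterating: 2, 2, 2, 2, 2, 2, 2, 2, 2, 2, so a_9 = 2.

2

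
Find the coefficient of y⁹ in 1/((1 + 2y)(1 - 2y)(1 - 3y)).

Partial fractions give a closed form: a_n = (1/5)·(-2)^n + (-1)·2^n + (9/5)·3^n.
At n = 9: a_9 = 34815.

34815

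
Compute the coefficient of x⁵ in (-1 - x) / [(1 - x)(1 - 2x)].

-94

The denominator gives the recurrence a_n = 3a_(n−1) − 2a_(n−2) for n ≥ 3; the numerator fixes a_0 = -1, a_1 = -4, a_2 = -10.
Iterating: -1, -4, -10, -22, -46, -94, so a_5 = -94.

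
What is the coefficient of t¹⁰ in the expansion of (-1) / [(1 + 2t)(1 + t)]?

The denominator gives the recurrence a_n = −3a_(n−1) − 2a_(n−2) for n ≥ 2; the numerator fixes a_0 = -1, a_1 = 3.
Iterating: -1, 3, -7, 15, -31, 63, -127, 255, -511, 1023, -2047, so a_10 = -2047.

-2047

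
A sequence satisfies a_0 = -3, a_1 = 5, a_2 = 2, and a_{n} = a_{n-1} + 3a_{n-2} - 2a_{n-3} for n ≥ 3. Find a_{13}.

The ordinary generating function has denominator 1 - t - 3t^2 + 2t^3.
Iterating the recurrence: a_0,…,a_{13} = -3, 5, 2, 23, 19, 84, 95, 309, 426, 1163, 1823, 4460, 7603, 17337.

17337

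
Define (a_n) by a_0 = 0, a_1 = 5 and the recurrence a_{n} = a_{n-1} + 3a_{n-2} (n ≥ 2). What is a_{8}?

The ordinary generating function has denominator 1 - t - 3t^2.
Iterating the recurrence: a_0,…,a_{8} = 0, 5, 5, 20, 35, 95, 200, 485, 1085.

1085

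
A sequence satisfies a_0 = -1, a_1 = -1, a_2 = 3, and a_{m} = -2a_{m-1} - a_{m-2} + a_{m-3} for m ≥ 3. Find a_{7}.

The ordinary generating function has denominator 1 + 2y + y^2 - y^3.
Iterating the recurrence: a_0,…,a_{7} = -1, -1, 3, -6, 8, -7, 0, 15.

15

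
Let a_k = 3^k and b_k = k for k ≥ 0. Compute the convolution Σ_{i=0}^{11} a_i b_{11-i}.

132854

The convolution is the x^11 coefficient of A(x)B(x).
Σ = 1·11 + 3·10 + 9·9 + 27·8 + 81·7 + 243·6 + 729·5 + 2187·4 + 6561·3 + 19683·2 + 59049·1 + 177147·0 = 132854.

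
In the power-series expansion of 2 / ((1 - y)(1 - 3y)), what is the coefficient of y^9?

59048

Partial fractions give a closed form: a_n = (-1)·1^n + (3)·3^n.
At n = 9: a_9 = 59048.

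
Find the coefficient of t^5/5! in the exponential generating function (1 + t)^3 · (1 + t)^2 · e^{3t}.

The EGF product rule gives c_5 = Σ_{k_1+k_2+k_3=5} C(5; k_1,k_2,k_3) · ∏ g_i(k_i), where (1+t)^3 gives the falling factorial (3)_k; (1+t)^2 gives the falling factorial (2)_k; e^{3t} gives (3)^k.
g_1(k) for k = 0…5: 1, 3, 6, 6, 0, 0.
g_2(k) for k = 0…5: 1, 2, 2, 0, 0, 0.
g_3(k) for k = 0…5: 1, 3, 9, 27, 81, 243.
First combine the last two factors: h(k) = Σ_j C(k,j)·g_2(j)·g_3(k−j) for k = 0…5: 1, 5, 23, 99, 405, 1593.
c_5 = Σ_k C(5,k)·g_1(k)·h(5−k) = 1·1·1593 + 5·3·405 + 10·6·99 + 10·6·23 = 1593 + 6075 + 5940 + 1380 = 14988.

14988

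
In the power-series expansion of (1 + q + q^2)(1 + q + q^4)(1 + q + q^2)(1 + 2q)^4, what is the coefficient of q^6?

363

(1 + q + q^2) has coefficients 1,1,1 for degrees 0…2.
(1 + q + q^4) has coefficients 1,1,0,0,1,0,0 for degrees 0…6.
Multiplying by (1 + q + q^2) gives running coefficients 1,2,2,1,1,1,1 for degrees 0…6.
Finally multiplying by (1 + 2q)^4, the product of all factors after the first has coefficients 1,10,42,97,137,129,97 for degrees 0…6.
[q^6] = 1·97 + 1·129 + 1·137 = 363.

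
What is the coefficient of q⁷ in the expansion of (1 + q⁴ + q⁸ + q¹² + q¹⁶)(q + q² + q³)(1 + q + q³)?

2

(1 + q⁴ + q⁸ + q¹² + q¹⁶) has coefficients 1,0,0,0,1,0,0,0 for degrees 0…7.
(q + q² + q³) has coefficients 0,1,1,1,0,0,0,0 for degrees 0…7.
Finally multiplying by (1 + q + q³), the product of all factors after the first has coefficients 0,1,2,2,2,1,1,0 for degrees 0…7.
[q⁷] = 1·0 + 1·2 = 2.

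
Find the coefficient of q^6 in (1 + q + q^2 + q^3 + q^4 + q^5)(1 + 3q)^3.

63

(1 + q + q^2 + q^3 + q^4 + q^5) has coefficients 1,1,1,1,1,1 for degrees 0…5.
(1 + 3q)^3 has coefficients 1,9,27,27,0,0,0 for degrees 0…6.
[q^6] = 1·0 + 1·0 + 1·0 + 1·27 + 1·27 + 1·9 = 63.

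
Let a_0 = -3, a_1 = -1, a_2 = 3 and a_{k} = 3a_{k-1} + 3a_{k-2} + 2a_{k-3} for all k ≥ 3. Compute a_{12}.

361782

The ordinary generating function has denominator 1 - 3x - 3x^2 - 2x^3.
Iterating the recurrence: a_0,…,a_{12} = -3, -1, 3, 0, 7, 27, 102, 401, 1563, 6096, 23779, 92751, 361782.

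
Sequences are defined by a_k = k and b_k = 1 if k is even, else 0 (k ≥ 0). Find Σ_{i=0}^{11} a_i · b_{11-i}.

36

The convolution is the t^11 coefficient of A(t)B(t).
Σ = 0·0 + 1·1 + 2·0 + 3·1 + 4·0 + 5·1 + 6·0 + 7·1 + 8·0 + 9·1 + 10·0 + 11·1 = 36.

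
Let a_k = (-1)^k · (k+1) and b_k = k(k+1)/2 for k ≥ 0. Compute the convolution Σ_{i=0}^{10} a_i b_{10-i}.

15

Write out a_i and b_{10-i} for i = 0,…,10 and sum the products.
Σ = 1·55 − 2·45 + 3·36 − 4·28 + 5·21 − 6·15 + 7·10 − 8·6 + 9·3 − 10·1 + 11·0 = 15.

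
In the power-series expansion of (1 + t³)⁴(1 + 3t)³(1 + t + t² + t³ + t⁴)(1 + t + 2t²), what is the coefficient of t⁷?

(1 + t³)⁴ has coefficients 1,0,0,4,0,0,6,0 for degrees 0…7.
(1 + 3t)³ has coefficients 1,9,27,27,0,0,0,0 for degrees 0…7.
Multiplying by (1 + t + t² + t³ + t⁴) gives running coefficients 1,10,37,64,64,63,54,27 for degrees 0…7.
Finally multiplying by (1 + t + 2t²), the product of all factors after the first has coefficients 1,11,49,121,202,255,245,207 for degrees 0…7.
[t⁷] = 1·207 + 4·202 + 6·11 = 1081.

1081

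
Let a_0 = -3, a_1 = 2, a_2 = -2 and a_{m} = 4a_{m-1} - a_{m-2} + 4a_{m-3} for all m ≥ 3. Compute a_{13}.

-19737898

The ordinary generating function has denominator 1 - 4z + z^2 - 4z^3.
Iterating the recurrence: a_0,…,a_{13} = -3, 2, -2, -22, -78, -298, -1202, -4822, -19278, -77098, -308402, -1233622, -4934478, -19737898.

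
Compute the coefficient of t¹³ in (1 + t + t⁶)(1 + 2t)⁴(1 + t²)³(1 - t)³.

(1 + t + t⁶) has coefficients 1,1,0,0,0,0,1 for degrees 0…6.
(1 + 2t)⁴ has coefficients 1,8,24,32,16,0,0,0,0,0,0,0,0,0 for degrees 0…13.
Multiplying by (1 + t²)³ gives running coefficients 1,8,27,56,91,120,121,104,72,32,16,0,0,0 for degrees 0…13.
Finally multiplying by (1 - t)³, the product of all factors after the first has coefficients 1,5,6,-2,-4,-12,-22,10,3,7,32,-24,16,-16 for degrees 0…13.
[t¹³] = 1·(-16) + 1·16 + 1·10 = 10.

10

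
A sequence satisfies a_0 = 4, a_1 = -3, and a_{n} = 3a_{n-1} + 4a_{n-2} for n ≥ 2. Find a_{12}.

3355447

The ordinary generating function has denominator 1 - 3y - 4y^2.
Iterating the recurrence: a_0,…,a_{12} = 4, -3, 7, 9, 55, 201, 823, 3273, 13111, 52425, 209719, 838857, 3355447.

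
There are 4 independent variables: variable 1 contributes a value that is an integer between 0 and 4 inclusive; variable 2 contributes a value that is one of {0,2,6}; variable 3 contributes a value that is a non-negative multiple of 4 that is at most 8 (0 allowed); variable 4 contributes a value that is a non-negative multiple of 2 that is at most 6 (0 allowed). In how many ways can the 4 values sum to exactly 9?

10

The generating function for the choices is (1 + t + t^2 + t^3 + t^4)·(1 + t^2 + t^6)·(1 + t^4 + t^8)·(1 + t^2 + t^4 + t^6); the count is [t^9].
(1 + t + t^2 + t^3 + t^4) has coefficients 1,1,1,1,1 for degrees 0…4.
(1 + t^2 + t^6) has coefficients 1,0,1,0,0,0,1,0,0,0 for degrees 0…9.
Multiplying by (1 + t^4 + t^8) gives running coefficients 1,0,1,0,1,0,2,0,1,0 for degrees 0…9.
Finally multiplying by (1 + t^2 + t^4 + t^6), the product of all factors after the first has coefficients 1,0,2,0,3,0,5,0,5,0 for degrees 0…9.
[t^9] = 1·0 + 1·5 + 1·0 + 1·5 + 1·0 = 10.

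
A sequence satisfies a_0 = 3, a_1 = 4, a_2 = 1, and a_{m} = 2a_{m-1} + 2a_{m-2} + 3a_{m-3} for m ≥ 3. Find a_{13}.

981124

The ordinary generating function has denominator 1 - 2z - 2z^2 - 3z^3.
Iterating the recurrence: a_0,…,a_{13} = 3, 4, 1, 19, 52, 145, 451, 1348, 4033, 12115, 36340, 109009, 327043, 981124.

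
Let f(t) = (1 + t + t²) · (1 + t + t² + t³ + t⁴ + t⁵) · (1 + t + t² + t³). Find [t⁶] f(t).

(1 + t + t²) has coefficients 1,1,1 for degrees 0…2.
(1 + t + t² + t³ + t⁴ + t⁵) has coefficients 1,1,1,1,1,1,0 for degrees 0…6.
Finally multiplying by (1 + t + t² + t³), the product of all factors after the first has coefficients 1,2,3,4,4,4,3 for degrees 0…6.
[t⁶] = 1·3 + 1·4 + 1·4 = 11.

11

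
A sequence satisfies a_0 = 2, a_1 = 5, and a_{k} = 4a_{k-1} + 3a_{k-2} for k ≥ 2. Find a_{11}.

25869671

The ordinary generating function has denominator 1 - 4q - 3q^2.
Iterating the recurrence: a_0,…,a_{11} = 2, 5, 26, 119, 554, 2573, 11954, 55535, 258002, 1198613, 5568458, 25869671.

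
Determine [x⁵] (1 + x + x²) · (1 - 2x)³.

(1 + x + x²) has coefficients 1,1,1 for degrees 0…2.
(1 - 2x)³ has coefficients 1,-6,12,-8,0,0 for degrees 0…5.
[x⁵] = 1·0 + 1·0 + 1·(-8) = -8.

-8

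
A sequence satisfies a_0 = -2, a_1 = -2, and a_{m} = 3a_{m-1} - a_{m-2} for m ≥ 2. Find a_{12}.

-57314

The ordinary generating function has denominator 1 - 3x + x^2.
Iterating the recurrence: a_0,…,a_{12} = -2, -2, -4, -10, -26, -68, -178, -466, -1220, -3194, -8362, -21892, -57314.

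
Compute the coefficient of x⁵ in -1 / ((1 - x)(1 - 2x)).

Partial fractions give a closed form: a_n = (1)·1^n + (-2)·2^n.
At n = 5: a_5 = -63.

-63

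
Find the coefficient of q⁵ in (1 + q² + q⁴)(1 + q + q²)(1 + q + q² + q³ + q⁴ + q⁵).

8

(1 + q² + q⁴) has coefficients 1,0,1,0,1 for degrees 0…4.
(1 + q + q²) has coefficients 1,1,1,0,0,0 for degrees 0…5.
Finally multiplying by (1 + q + q² + q³ + q⁴ + q⁵), the product of all factors after the first has coefficients 1,2,3,3,3,3 for degrees 0…5.
[q⁵] = 1·3 + 1·3 + 1·2 = 8.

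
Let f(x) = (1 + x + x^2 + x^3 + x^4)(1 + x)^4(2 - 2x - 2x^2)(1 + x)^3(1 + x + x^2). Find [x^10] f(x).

-746

(1 + x + x^2 + x^3 + x^4) has coefficients 1,1,1,1,1 for degrees 0…4.
(1 + x)^4 has coefficients 1,4,6,4,1,0,0,0,0,0,0 for degrees 0…10.
Multiplying by (2 - 2x - 2x^2) gives running coefficients 2,6,2,-12,-18,-10,-2,0,0,0,0 for degrees 0…10.
Multiplying by (1 + x)^3 gives running coefficients 2,12,26,14,-42,-98,-98,-54,-16,-2,0 for degrees 0…10.
Finally multiplying by (1 + x + x^2), the product of all factors after the first has coefficients 2,14,40,52,-2,-126,-238,-250,-168,-72,-18 for degrees 0…10.
[x^10] = 1·(-18) + 1·(-72) + 1·(-168) + 1·(-250) + 1·(-238) = -746.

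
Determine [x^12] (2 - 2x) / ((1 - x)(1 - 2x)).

8192

The denominator gives the recurrence a_n = 3a_(n−1) − 2a_(n−2) for n ≥ 3; the numerator fixes a_0 = 2, a_1 = 4, a_2 = 8.
Iterating: 2, 4, 8, 16, 32, 64, 128, 256, 512, 1024, 2048, 4096, 8192, so a_12 = 8192.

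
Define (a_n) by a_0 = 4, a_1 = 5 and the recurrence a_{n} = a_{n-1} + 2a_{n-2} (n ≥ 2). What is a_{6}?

193

The ordinary generating function has denominator 1 - q - 2q^2.
Iterating the recurrence: a_0,…,a_{6} = 4, 5, 13, 23, 49, 95, 193.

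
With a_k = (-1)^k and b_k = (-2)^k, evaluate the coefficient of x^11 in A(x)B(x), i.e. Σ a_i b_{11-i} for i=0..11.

This is [x^11] in the product of the two ordinary generating functions.
Σ = 1·(-2048) − 1·1024 + 1·(-512) − 1·256 + 1·(-128) − 1·64 + 1·(-32) − 1·16 + 1·(-8) − 1·4 + 1·(-2) − 1·1 = -4095.

-4095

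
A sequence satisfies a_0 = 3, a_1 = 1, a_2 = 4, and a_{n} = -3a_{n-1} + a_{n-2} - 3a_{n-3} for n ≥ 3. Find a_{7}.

The ordinary generating function has denominator 1 + 3y - y^2 + 3y^3.
Iterating the recurrence: a_0,…,a_{7} = 3, 1, 4, -20, 61, -215, 766, -2696.

-2696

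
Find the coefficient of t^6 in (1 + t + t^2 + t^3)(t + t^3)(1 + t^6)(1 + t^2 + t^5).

4

(1 + t + t^2 + t^3) has coefficients 1,1,1,1 for degrees 0…3.
(t + t^3) has coefficients 0,1,0,1,0,0,0 for degrees 0…6.
Multiplying by (1 + t^6) gives running coefficients 0,1,0,1,0,0,0 for degrees 0…6.
Finally multiplying by (1 + t^2 + t^5), the product of all factors after the first has coefficients 0,1,0,2,0,1,1 for degrees 0…6.
[t^6] = 1·1 + 1·1 + 1·0 + 1·2 = 4.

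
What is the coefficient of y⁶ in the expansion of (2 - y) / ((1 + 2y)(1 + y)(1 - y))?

212

Partial fractions give a closed form: a_n = (10/3)·(-2)^n + (-3/2)·(-1)^n + (1/6)·1^n.
At n = 6: a_6 = 212.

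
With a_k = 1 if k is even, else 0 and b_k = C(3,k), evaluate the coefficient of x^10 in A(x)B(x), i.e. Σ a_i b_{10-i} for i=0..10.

4

The convolution is the x^10 coefficient of A(x)B(x).
Σ = 1·0 + 0·0 + 1·0 + 0·0 + 1·0 + 0·0 + 1·0 + 0·1 + 1·3 + 0·3 + 1·1 = 4.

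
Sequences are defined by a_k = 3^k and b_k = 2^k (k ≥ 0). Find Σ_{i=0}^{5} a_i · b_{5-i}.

665

The convolution is the t^5 coefficient of A(t)B(t).
Σ = 1·32 + 3·16 + 9·8 + 27·4 + 81·2 + 243·1 = 665.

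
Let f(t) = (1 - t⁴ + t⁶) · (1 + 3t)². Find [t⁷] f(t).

(1 - t⁴ + t⁶) has coefficients 1,0,0,0,-1,0,1 for degrees 0…6.
(1 + 3t)² has coefficients 1,6,9,0,0,0,0,0 for degrees 0…7.
[t⁷] = 1·0 − 1·0 + 1·6 = 6.

6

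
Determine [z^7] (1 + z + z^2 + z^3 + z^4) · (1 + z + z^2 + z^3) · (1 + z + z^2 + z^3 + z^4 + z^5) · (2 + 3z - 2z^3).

(1 + z + z^2 + z^3 + z^4) has coefficients 1,1,1,1,1 for degrees 0…4.
(1 + z + z^2 + z^3) has coefficients 1,1,1,1,0,0,0,0 for degrees 0…7.
Multiplying by (1 + z + z^2 + z^3 + z^4 + z^5) gives running coefficients 1,2,3,4,4,4,3,2 for degrees 0…7.
Finally multiplying by (2 + 3z - 2z^3), the product of all factors after the first has coefficients 2,7,12,15,16,14,10,5 for degrees 0…7.
[z^7] = 1·5 + 1·10 + 1·14 + 1·16 + 1·15 = 60.

60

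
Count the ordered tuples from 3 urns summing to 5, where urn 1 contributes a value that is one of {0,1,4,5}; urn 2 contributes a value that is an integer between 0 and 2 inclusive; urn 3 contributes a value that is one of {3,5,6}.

The generating function for the choices is (1 + z + z⁴ + z⁵)·(1 + z + z²)·(z³ + z⁵ + z⁶); the count is [z⁵].
(1 + z + z⁴ + z⁵) has coefficients 1,1,0,0,1,1 for degrees 0…5.
(1 + z + z²) has coefficients 1,1,1,0,0,0 for degrees 0…5.
Finally multiplying by (z³ + z⁵ + z⁶), the product of all factors after the first has coefficients 0,0,0,1,1,2 for degrees 0…5.
[z⁵] = 1·2 + 1·1 + 1·0 + 1·0 = 3.

3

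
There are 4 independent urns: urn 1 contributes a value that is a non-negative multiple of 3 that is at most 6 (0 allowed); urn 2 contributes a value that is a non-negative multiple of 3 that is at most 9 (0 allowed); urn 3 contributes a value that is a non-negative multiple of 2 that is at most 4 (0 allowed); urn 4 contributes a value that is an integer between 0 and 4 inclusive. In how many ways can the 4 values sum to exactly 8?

11

The generating function for the choices is (1 + t³ + t⁶)·(1 + t³ + t⁶ + t⁹)·(1 + t² + t⁴)·(1 + t + t² + t³ + t⁴); the count is [t⁸].
(1 + t³ + t⁶) has coefficients 1,0,0,1,0,0,1 for degrees 0…6.
(1 + t³ + t⁶ + t⁹) has coefficients 1,0,0,1,0,0,1,0,0 for degrees 0…8.
Multiplying by (1 + t² + t⁴) gives running coefficients 1,0,1,1,1,1,1,1,1 for degrees 0…8.
Finally multiplying by (1 + t + t² + t³ + t⁴), the product of all factors after the first has coefficients 1,1,2,3,4,4,5,5,5 for degrees 0…8.
[t⁸] = 1·5 + 1·4 + 1·2 = 11.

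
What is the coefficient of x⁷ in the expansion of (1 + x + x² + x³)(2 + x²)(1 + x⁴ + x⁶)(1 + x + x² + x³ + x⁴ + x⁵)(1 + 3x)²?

280

(1 + x + x² + x³) has coefficients 1,1,1,1 for degrees 0…3.
(2 + x²) has coefficients 2,0,1,0,0,0,0,0 for degrees 0…7.
Multiplying by (1 + x⁴ + x⁶) gives running coefficients 2,0,1,0,2,0,3,0 for degrees 0…7.
Multiplying by (1 + x + x² + x³ + x⁴ + x⁵) gives running coefficients 2,2,3,3,5,5,6,6 for degrees 0…7.
Finally multiplying by (1 + 3x)², the product of all factors after the first has coefficients 2,14,33,39,50,62,81,87 for degrees 0…7.
[x⁷] = 1·87 + 1·81 + 1·62 + 1·50 = 280.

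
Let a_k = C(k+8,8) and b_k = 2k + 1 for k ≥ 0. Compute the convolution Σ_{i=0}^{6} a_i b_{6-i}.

11011

This is [x^6] in the product of the two ordinary generating functions.
Σ = 1·13 + 9·11 + 45·9 + 165·7 + 495·5 + 1287·3 + 3003·1 = 11011.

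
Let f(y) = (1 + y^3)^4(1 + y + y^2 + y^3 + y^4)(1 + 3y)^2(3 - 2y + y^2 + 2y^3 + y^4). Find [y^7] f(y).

(1 + y^3)^4 has coefficients 1,0,0,4,0,0,6,0 for degrees 0…7.
(1 + y + y^2 + y^3 + y^4) has coefficients 1,1,1,1,1,0,0,0 for degrees 0…7.
Multiplying by (1 + 3y)^2 gives running coefficients 1,7,16,16,16,15,9,0 for degrees 0…7.
Finally multiplying by (3 - 2y + y^2 + 2y^3 + y^4), the product of all factors after the first has coefficients 3,19,35,25,47,68,61,45 for degrees 0…7.
[y^7] = 1·45 + 4·47 + 6·19 = 347.

347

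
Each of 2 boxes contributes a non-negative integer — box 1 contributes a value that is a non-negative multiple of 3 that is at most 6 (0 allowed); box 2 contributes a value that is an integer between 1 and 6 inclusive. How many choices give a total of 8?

2

The generating function for the choices is (1 + x^3 + x^6)·(x + x^2 + x^3 + x^4 + x^5 + x^6); the count is [x^8].
(1 + x^3 + x^6) has coefficients 1,0,0,1,0,0,1 for degrees 0…6.
(x + x^2 + x^3 + x^4 + x^5 + x^6) has coefficients 0,1,1,1,1,1,1,0,0 for degrees 0…8.
[x^8] = 1·0 + 1·1 + 1·1 = 2.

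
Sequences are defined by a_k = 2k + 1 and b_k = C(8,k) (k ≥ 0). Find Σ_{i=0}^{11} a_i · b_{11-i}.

Write out a_i and b_{11-i} for i = 0,…,11 and sum the products.
Σ = 1·0 + 3·0 + 5·0 + 7·1 + 9·8 + 11·28 + 13·56 + 15·70 + 17·56 + 19·28 + 21·8 + 23·1 = 3840.

3840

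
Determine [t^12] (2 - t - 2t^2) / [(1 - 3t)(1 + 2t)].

463859

The denominator gives the recurrence a_n = a_(n−1) + 6a_(n−2) for n ≥ 3; the numerator fixes a_0 = 2, a_1 = 1, a_2 = 11.
Iterating: 2, 1, 11, 17, 83, 185, 683, 1793, 5891, 16649, 51995, 151889, 463859, so a_12 = 463859.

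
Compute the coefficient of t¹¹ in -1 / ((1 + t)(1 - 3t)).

-132860

Partial fractions give a closed form: a_n = (-1/4)·(-1)^n + (-3/4)·3^n.
At n = 11: a_11 = -132860.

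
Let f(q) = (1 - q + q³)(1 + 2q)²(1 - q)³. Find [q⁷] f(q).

(1 - q + q³) has coefficients 1,-1,0,1 for degrees 0…3.
(1 + 2q)² has coefficients 1,4,4,0,0,0,0,0 for degrees 0…7.
Finally multiplying by (1 - q)³, the product of all factors after the first has coefficients 1,1,-5,-1,8,-4,0,0 for degrees 0…7.
[q⁷] = 1·0 − 1·0 + 1·8 = 8.

8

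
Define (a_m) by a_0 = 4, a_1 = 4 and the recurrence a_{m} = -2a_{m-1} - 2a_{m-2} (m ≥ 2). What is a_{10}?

The ordinary generating function has denominator 1 + 2t + 2t^2.
Iterating the recurrence: a_0,…,a_{10} = 4, 4, -16, 24, -16, -16, 64, -96, 64, 64, -256.

-256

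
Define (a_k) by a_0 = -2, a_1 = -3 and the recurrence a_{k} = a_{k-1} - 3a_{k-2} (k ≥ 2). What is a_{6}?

The ordinary generating function has denominator 1 - t + 3t^2.
Iterating the recurrence: a_0,…,a_{6} = -2, -3, 3, 12, 3, -33, -42.

-42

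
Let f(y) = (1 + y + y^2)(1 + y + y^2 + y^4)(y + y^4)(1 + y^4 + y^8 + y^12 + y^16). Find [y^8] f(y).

(1 + y + y^2) has coefficients 1,1,1 for degrees 0…2.
(1 + y + y^2 + y^4) has coefficients 1,1,1,0,1,0,0,0,0 for degrees 0…8.
Multiplying by (y + y^4) gives running coefficients 0,1,1,1,1,2,1,0,1 for degrees 0…8.
Finally multiplying by (1 + y^4 + y^8 + y^12 + y^16), the product of all factors after the first has coefficients 0,1,1,1,1,3,2,1,2 for degrees 0…8.
[y^8] = 1·2 + 1·1 + 1·2 = 5.

5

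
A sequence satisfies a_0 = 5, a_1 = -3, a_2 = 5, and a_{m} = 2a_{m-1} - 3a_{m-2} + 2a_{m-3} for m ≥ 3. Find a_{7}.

-35

The ordinary generating function has denominator 1 - 2y + 3y^2 - 2y^3.
Iterating the recurrence: a_0,…,a_{7} = 5, -3, 5, 29, 37, -3, -59, -35.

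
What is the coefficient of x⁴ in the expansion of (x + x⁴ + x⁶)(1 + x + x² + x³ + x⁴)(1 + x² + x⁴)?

(x + x⁴ + x⁶) has coefficients 0,1,0,0,1 for degrees 0…4.
(1 + x + x² + x³ + x⁴) has coefficients 1,1,1,1,1 for degrees 0…4.
Finally multiplying by (1 + x² + x⁴), the product of all factors after the first has coefficients 1,1,2,2,3 for degrees 0…4.
[x⁴] = 1·2 + 1·1 = 3.

3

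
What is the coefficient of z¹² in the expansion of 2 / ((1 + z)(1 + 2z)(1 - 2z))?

Partial fractions give a closed form: a_n = (-2/3)·(-1)^n + (2)·(-2)^n + (2/3)·2^n.
At n = 12: a_12 = 10922.

10922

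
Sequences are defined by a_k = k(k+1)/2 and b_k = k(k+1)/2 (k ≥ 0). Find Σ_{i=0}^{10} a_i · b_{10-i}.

1287

The convolution is the t^10 coefficient of A(t)B(t).
Σ = 0·55 + 1·45 + 3·36 + 6·28 + 10·21 + 15·15 + 21·10 + 28·6 + 36·3 + 45·1 + 55·0 = 1287.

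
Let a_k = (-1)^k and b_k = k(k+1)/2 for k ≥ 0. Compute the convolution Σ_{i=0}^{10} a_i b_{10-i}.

This is [x^10] in the product of the two ordinary generating functions.
Σ = 1·55 − 1·45 + 1·36 − 1·28 + 1·21 − 1·15 + 1·10 − 1·6 + 1·3 − 1·1 + 1·0 = 30.

30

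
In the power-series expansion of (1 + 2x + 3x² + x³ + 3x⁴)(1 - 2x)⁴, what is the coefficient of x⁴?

19

(1 + 2x + 3x² + x³ + 3x⁴) has coefficients 1,2,3,1,3 for degrees 0…4.
(1 - 2x)⁴ has coefficients 1,-8,24,-32,16 for degrees 0…4.
[x⁴] = 1·16 + 2·(-32) + 3·24 + 1·(-8) + 3·1 = 19.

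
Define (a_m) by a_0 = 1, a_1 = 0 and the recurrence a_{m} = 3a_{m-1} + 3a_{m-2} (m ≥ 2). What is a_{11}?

401679

The ordinary generating function has denominator 1 - 3z - 3z^2.
Iterating the recurrence: a_0,…,a_{11} = 1, 0, 3, 9, 36, 135, 513, 1944, 7371, 27945, 105948, 401679.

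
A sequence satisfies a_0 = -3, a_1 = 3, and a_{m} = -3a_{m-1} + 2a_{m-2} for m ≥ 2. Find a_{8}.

The ordinary generating function has denominator 1 + 3t - 2t^2.
Iterating the recurrence: a_0,…,a_{8} = -3, 3, -15, 51, -183, 651, -2319, 8259, -29415.

-29415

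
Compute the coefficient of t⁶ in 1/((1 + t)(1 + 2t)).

Partial fractions give a closed form: a_n = (-1)·(-1)^n + (2)·(-2)^n.
At n = 6: a_6 = 127.

127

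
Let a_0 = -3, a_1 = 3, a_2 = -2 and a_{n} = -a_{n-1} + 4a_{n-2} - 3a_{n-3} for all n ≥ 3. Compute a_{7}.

The ordinary generating function has denominator 1 + y - 4y^2 + 3y^3.
Iterating the recurrence: a_0,…,a_{7} = -3, 3, -2, 23, -40, 138, -367, 1039.

1039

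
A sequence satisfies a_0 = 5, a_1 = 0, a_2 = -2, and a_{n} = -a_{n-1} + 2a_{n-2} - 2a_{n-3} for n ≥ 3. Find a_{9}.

-432

The ordinary generating function has denominator 1 + q - 2q^2 + 2q^3.
Iterating the recurrence: a_0,…,a_{9} = 5, 0, -2, -8, 4, -16, 40, -80, 192, -432.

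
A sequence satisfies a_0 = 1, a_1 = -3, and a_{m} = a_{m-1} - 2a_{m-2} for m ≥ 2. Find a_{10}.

67

The ordinary generating function has denominator 1 - x + 2x^2.
Iterating the recurrence: a_0,…,a_{10} = 1, -3, -5, 1, 11, 9, -13, -31, -5, 57, 67.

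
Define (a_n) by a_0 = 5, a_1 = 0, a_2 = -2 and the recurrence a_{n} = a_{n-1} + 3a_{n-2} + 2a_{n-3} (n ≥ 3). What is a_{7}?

114

The ordinary generating function has denominator 1 - q - 3q^2 - 2q^3.
Iterating the recurrence: a_0,…,a_{7} = 5, 0, -2, 8, 2, 22, 44, 114.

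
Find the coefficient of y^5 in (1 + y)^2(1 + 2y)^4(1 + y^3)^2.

146

(1 + y)^2 has coefficients 1,2,1 for degrees 0…2.
(1 + 2y)^4 has coefficients 1,8,24,32,16,0 for degrees 0…5.
Finally multiplying by (1 + y^3)^2, the product of all factors after the first has coefficients 1,8,24,34,32,48 for degrees 0…5.
[y^5] = 1·48 + 2·32 + 1·34 = 146.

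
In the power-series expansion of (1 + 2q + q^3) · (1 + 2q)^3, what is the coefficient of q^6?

8

(1 + 2q + q^3) has coefficients 1,2,0,1 for degrees 0…3.
(1 + 2q)^3 has coefficients 1,6,12,8,0,0,0 for degrees 0…6.
[q^6] = 1·0 + 2·0 + 1·8 = 8.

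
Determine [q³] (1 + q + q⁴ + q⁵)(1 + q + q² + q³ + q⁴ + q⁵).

2

(1 + q + q⁴ + q⁵) has coefficients 1,1,0,0 for degrees 0…3.
(1 + q + q² + q³ + q⁴ + q⁵) has coefficients 1,1,1,1 for degrees 0…3.
[q³] = 1·1 + 1·1 = 2.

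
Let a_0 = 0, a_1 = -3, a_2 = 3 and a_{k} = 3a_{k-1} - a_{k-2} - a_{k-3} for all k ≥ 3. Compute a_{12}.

46620

The ordinary generating function has denominator 1 - 3q + q^2 + q^3.
Iterating the recurrence: a_0,…,a_{12} = 0, -3, 3, 12, 36, 93, 231, 564, 1368, 3309, 7995, 19308, 46620.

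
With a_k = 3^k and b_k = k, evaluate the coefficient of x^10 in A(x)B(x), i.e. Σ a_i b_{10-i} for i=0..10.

44281

The convolution is the x^10 coefficient of A(x)B(x).
Σ = 1·10 + 3·9 + 9·8 + 27·7 + 81·6 + 243·5 + 729·4 + 2187·3 + 6561·2 + 19683·1 + 59049·0 = 44281.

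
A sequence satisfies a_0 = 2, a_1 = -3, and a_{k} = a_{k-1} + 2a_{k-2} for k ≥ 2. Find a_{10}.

The ordinary generating function has denominator 1 - q - 2q^2.
Iterating the recurrence: a_0,…,a_{10} = 2, -3, 1, -5, -3, -13, -19, -45, -83, -173, -339.

-339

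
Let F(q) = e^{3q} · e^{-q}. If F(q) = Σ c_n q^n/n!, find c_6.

64

The EGF product rule gives c_6 = Σ_{k_1+k_2=6} C(6; k_1,k_2) · ∏ g_i(k_i), where e^{3q} gives (3)^k; e^{-q} gives (-1)^k.
g_1(k) for k = 0…6: 1, 3, 9, 27, 81, 243, 729.
g_2(k) for k = 0…6: 1, -1, 1, -1, 1, -1, 1.
c_6 = Σ_k C(6,k)·g_1(k)·g_2(6−k) = 1·1·1 + 6·3·(-1) + 15·9·1 + 20·27·(-1) + 15·81·1 + 6·243·(-1) + 1·729·1 = 1 − 18 + 135 − 540 + 1215 − 1458 + 729 = 64.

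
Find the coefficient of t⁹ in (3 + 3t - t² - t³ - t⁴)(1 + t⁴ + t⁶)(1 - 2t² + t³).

(3 + 3t - t² - t³ - t⁴) has coefficients 3,3,-1,-1,-1 for degrees 0…4.
(1 + t⁴ + t⁶) has coefficients 1,0,0,0,1,0,1,0,0,0 for degrees 0…9.
Finally multiplying by (1 - 2t² + t³), the product of all factors after the first has coefficients 1,0,-2,1,1,0,-1,1,-2,1 for degrees 0…9.
[t⁹] = 3·1 + 3·(-2) − 1·1 − 1·(-1) − 1·0 = -3.

-3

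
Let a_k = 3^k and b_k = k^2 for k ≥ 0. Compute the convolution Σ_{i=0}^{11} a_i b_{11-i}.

265642

This is [x^11] in the product of the two ordinary generating functions.
Σ = 1·121 + 3·100 + 9·81 + 27·64 + 81·49 + 243·36 + 729·25 + 2187·16 + 6561·9 + 19683·4 + 59049·1 + 177147·0 = 265642.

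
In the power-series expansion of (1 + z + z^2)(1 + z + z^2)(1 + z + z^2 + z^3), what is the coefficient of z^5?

6

(1 + z + z^2) has coefficients 1,1,1 for degrees 0…2.
(1 + z + z^2) has coefficients 1,1,1,0,0,0 for degrees 0…5.
Finally multiplying by (1 + z + z^2 + z^3), the product of all factors after the first has coefficients 1,2,3,3,2,1 for degrees 0…5.
[z^5] = 1·1 + 1·2 + 1·3 = 6.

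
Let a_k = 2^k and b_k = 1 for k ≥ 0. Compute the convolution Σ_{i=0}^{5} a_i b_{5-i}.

The convolution is the x^5 coefficient of A(x)B(x).
Σ = 1·1 + 2·1 + 4·1 + 8·1 + 16·1 + 32·1 = 63.

63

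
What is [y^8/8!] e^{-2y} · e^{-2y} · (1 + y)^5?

-16384

The EGF product rule gives c_8 = Σ_{k_1+k_2+k_3=8} C(8; k_1,k_2,k_3) · ∏ g_i(k_i), where e^{-2y} gives (-2)^k; e^{-2y} gives (-2)^k; (1+y)^5 gives the falling factorial (5)_k.
g_1(k) for k = 0…8: 1, -2, 4, -8, 16, -32, 64, -128, 256.
g_2(k) for k = 0…8: 1, -2, 4, -8, 16, -32, 64, -128, 256.
g_3(k) for k = 0…8: 1, 5, 20, 60, 120, 120, 0, 0, 0.
First combine the last two factors: h(k) = Σ_j C(k,j)·g_2(j)·g_3(k−j) for k = 0…8: 1, 3, 4, -8, -24, 88, 64, -1248, 4096.
c_8 = Σ_k C(8,k)·g_1(k)·h(8−k) = 1·1·4096 + 8·(-2)·(-1248) + 28·4·64 + 56·(-8)·88 + 70·16·(-24) + 56·(-32)·(-8) + 28·64·4 + 8·(-128)·3 + 1·256·1 = 4096 + 19968 + 7168 − 39424 − 26880 + 14336 + 7168 − 3072 + 256 = -16384.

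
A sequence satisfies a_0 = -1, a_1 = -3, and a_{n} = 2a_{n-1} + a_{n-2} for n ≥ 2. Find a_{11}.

-19601

The ordinary generating function has denominator 1 - 2y - y^2.
Iterating the recurrence: a_0,…,a_{11} = -1, -3, -7, -17, -41, -99, -239, -577, -1393, -3363, -8119, -19601.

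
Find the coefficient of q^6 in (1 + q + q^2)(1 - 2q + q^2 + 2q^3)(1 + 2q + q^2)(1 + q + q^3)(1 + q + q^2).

(1 + q + q^2) has coefficients 1,1,1 for degrees 0…2.
(1 - 2q + q^2 + 2q^3) has coefficients 1,-2,1,2,0,0,0 for degrees 0…6.
Multiplying by (1 + 2q + q^2) gives running coefficients 1,0,-2,2,5,2,0 for degrees 0…6.
Multiplying by (1 + q + q^3) gives running coefficients 1,1,-2,1,7,5,4 for degrees 0…6.
Finally multiplying by (1 + q + q^2), the product of all factors after the first has coefficients 1,2,0,0,6,13,16 for degrees 0…6.
[q^6] = 1·16 + 1·13 + 1·6 = 35.

35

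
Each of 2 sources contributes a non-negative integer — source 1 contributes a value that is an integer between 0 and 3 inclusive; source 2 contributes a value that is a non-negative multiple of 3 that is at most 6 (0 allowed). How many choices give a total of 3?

The generating function for the choices is (1 + x + x^2 + x^3)·(1 + x^3 + x^6); the count is [x^3].
(1 + x + x^2 + x^3) has coefficients 1,1,1,1 for degrees 0…3.
(1 + x^3 + x^6) has coefficients 1,0,0,1 for degrees 0…3.
[x^3] = 1·1 + 1·0 + 1·0 + 1·1 = 2.

2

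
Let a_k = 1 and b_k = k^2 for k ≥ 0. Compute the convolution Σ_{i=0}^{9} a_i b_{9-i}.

285

Write out a_i and b_{9-i} for i = 0,…,9 and sum the products.
Σ = 1·81 + 1·64 + 1·49 + 1·36 + 1·25 + 1·16 + 1·9 + 1·4 + 1·1 + 1·0 = 285.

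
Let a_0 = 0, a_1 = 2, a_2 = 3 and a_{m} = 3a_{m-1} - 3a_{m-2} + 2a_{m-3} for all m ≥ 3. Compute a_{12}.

The ordinary generating function has denominator 1 - 3q + 3q^2 - 2q^3.
Iterating the recurrence: a_0,…,a_{12} = 0, 2, 3, 3, 4, 9, 21, 44, 87, 171, 340, 681, 1365.

1365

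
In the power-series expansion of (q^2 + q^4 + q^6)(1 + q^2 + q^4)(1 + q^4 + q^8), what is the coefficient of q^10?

(q^2 + q^4 + q^6) has coefficients 0,0,1,0,1,0,1 for degrees 0…6.
(1 + q^2 + q^4) has coefficients 1,0,1,0,1,0,0,0,0,0,0 for degrees 0…10.
Finally multiplying by (1 + q^4 + q^8), the product of all factors after the first has coefficients 1,0,1,0,2,0,1,0,2,0,1 for degrees 0…10.
[q^10] = 1·2 + 1·1 + 1·2 = 5.

5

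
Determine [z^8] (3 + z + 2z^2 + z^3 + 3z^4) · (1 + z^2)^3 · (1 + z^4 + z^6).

40

(3 + z + 2z^2 + z^3 + 3z^4) has coefficients 3,1,2,1,3 for degrees 0…4.
(1 + z^2)^3 has coefficients 1,0,3,0,3,0,1,0,0 for degrees 0…8.
Finally multiplying by (1 + z^4 + z^6), the product of all factors after the first has coefficients 1,0,3,0,4,0,5,0,6 for degrees 0…8.
[z^8] = 3·6 + 1·0 + 2·5 + 1·0 + 3·4 = 40.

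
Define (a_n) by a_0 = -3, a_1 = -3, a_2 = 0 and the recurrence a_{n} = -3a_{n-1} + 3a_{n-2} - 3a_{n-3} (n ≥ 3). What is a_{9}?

The ordinary generating function has denominator 1 + 3y - 3y^2 + 3y^3.
Iterating the recurrence: a_0,…,a_{9} = -3, -3, 0, 0, 9, -27, 108, -432, 1701, -6723.

-6723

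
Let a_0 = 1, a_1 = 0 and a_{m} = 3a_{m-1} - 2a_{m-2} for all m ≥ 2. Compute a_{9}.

The ordinary generating function has denominator 1 - 3z + 2z^2.
Iterating the recurrence: a_0,…,a_{9} = 1, 0, -2, -6, -14, -30, -62, -126, -254, -510.

-510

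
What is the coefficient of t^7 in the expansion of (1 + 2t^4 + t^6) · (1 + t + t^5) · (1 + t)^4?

31

(1 + 2t^4 + t^6) has coefficients 1,0,0,0,2,0,1 for degrees 0…6.
(1 + t + t^5) has coefficients 1,1,0,0,0,1,0,0 for degrees 0…7.
Finally multiplying by (1 + t)^4, the product of all factors after the first has coefficients 1,5,10,10,5,2,4,6 for degrees 0…7.
[t^7] = 1·6 + 2·10 + 1·5 = 31.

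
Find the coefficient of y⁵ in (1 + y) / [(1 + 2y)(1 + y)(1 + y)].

-63

The denominator gives the recurrence a_n = −4a_(n−1) − 5a_(n−2) − 2a_(n−3) for n ≥ 3; the numerator fixes a_0 = 1, a_1 = -3, a_2 = 7.
Iterating: 1, -3, 7, -15, 31, -63, so a_5 = -63.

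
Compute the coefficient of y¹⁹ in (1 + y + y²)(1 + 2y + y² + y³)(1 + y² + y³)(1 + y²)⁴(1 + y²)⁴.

(1 + y + y²) has coefficients 1,1,1 for degrees 0…2.
(1 + 2y + y² + y³) has coefficients 1,2,1,1,0,0,0,0,0,0,0,0,0,0,0,0,0,0,0,0 for degrees 0…19.
Multiplying by (1 + y² + y³) gives running coefficients 1,2,2,4,3,2,1,0,0,0,0,0,0,0,0,0,0,0,0,0 for degrees 0…19.
Multiplying by (1 + y²)⁴ gives running coefficients 1,2,6,12,17,30,29,40,31,30,20,12,7,2,1,0,0,0,0,0 for degrees 0…19.
Finally multiplying by (1 + y²)⁴, the product of all factors after the first has coefficients 1,2,10,20,47,90,137,240,274,420,392,504,406,420,302,240,157,90,54,20 for degrees 0…19.
[y¹⁹] = 1·20 + 1·54 + 1·90 = 164.

164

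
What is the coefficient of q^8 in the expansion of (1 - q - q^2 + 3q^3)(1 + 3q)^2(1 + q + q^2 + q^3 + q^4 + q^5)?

24

(1 - q - q^2 + 3q^3) has coefficients 1,-1,-1,3 for degrees 0…3.
(1 + 3q)^2 has coefficients 1,6,9,0,0,0,0,0,0 for degrees 0…8.
Finally multiplying by (1 + q + q^2 + q^3 + q^4 + q^5), the product of all factors after the first has coefficients 1,7,16,16,16,16,15,9,0 for degrees 0…8.
[q^8] = 1·0 − 1·9 − 1·15 + 3·16 = 24.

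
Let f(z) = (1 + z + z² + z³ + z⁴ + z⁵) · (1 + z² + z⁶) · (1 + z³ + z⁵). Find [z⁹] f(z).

(1 + z + z² + z³ + z⁴ + z⁵) has coefficients 1,1,1,1,1,1 for degrees 0…5.
(1 + z² + z⁶) has coefficients 1,0,1,0,0,0,1,0,0,0 for degrees 0…9.
Finally multiplying by (1 + z³ + z⁵), the product of all factors after the first has coefficients 1,0,1,1,0,2,1,1,0,1 for degrees 0…9.
[z⁹] = 1·1 + 1·0 + 1·1 + 1·1 + 1·2 + 1·0 = 5.

5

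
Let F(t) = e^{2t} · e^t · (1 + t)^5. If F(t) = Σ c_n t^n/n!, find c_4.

The EGF product rule gives c_4 = Σ_{k_1+k_2+k_3=4} C(4; k_1,k_2,k_3) · ∏ g_i(k_i), where e^{2t} gives (2)^k; e^t gives (1)^k; (1+t)^5 gives the falling factorial (5)_k.
g_1(k) for k = 0…4: 1, 2, 4, 8, 16.
g_2(k) for k = 0…4: 1, 1, 1, 1, 1.
g_3(k) for k = 0…4: 1, 5, 20, 60, 120.
First combine the last two factors: h(k) = Σ_j C(k,j)·g_2(j)·g_3(k−j) for k = 0…4: 1, 6, 31, 136, 501.
c_4 = Σ_k C(4,k)·g_1(k)·h(4−k) = 1·1·501 + 4·2·136 + 6·4·31 + 4·8·6 + 1·16·1 = 501 + 1088 + 744 + 192 + 16 = 2541.

2541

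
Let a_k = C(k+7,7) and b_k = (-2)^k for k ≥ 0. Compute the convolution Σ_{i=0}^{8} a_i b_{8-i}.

Write out a_i and b_{8-i} for i = 0,…,8 and sum the products.
Σ = 1·256 + 8·(-128) + 36·64 + 120·(-32) + 330·16 + 792·(-8) + 1716·4 + 3432·(-2) + 6435·1 = 3075.

3075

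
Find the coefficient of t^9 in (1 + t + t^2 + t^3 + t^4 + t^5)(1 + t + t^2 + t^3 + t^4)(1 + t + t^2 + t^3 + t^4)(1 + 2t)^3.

549

(1 + t + t^2 + t^3 + t^4 + t^5) has coefficients 1,1,1,1,1,1 for degrees 0…5.
(1 + t + t^2 + t^3 + t^4) has coefficients 1,1,1,1,1,0,0,0,0,0 for degrees 0…9.
Multiplying by (1 + t + t^2 + t^3 + t^4) gives running coefficients 1,2,3,4,5,4,3,2,1,0 for degrees 0…9.
Finally multiplying by (1 + 2t)^3, the product of all factors after the first has coefficients 1,8,27,54,81,106,119,108,81,54 for degrees 0…9.
[t^9] = 1·54 + 1·81 + 1·108 + 1·119 + 1·106 + 1·81 = 549.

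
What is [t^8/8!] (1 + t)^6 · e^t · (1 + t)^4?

The EGF product rule gives c_8 = Σ_{k_1+k_2+k_3=8} C(8; k_1,k_2,k_3) · ∏ g_i(k_i), where (1+t)^6 gives the falling factorial (6)_k; e^t gives (1)^k; (1+t)^4 gives the falling factorial (4)_k.
g_1(k) for k = 0…8: 1, 6, 30, 120, 360, 720, 720, 0, 0.
g_2(k) for k = 0…8: 1, 1, 1, 1, 1, 1, 1, 1, 1.
g_3(k) for k = 0…8: 1, 4, 12, 24, 24, 0, 0, 0, 0.
First combine the last two factors: h(k) = Σ_j C(k,j)·g_2(j)·g_3(k−j) for k = 0…8: 1, 5, 21, 73, 209, 501, 1045, 1961, 3393.
c_8 = Σ_k C(8,k)·g_1(k)·h(8−k) = 1·1·3393 + 8·6·1961 + 28·30·1045 + 56·120·501 + 70·360·209 + 56·720·73 + 28·720·21 = 3393 + 94128 + 877800 + 3366720 + 5266800 + 2943360 + 423360 = 12975561.

12975561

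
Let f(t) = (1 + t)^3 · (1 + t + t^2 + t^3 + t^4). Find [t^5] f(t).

(1 + t)^3 has coefficients 1,3,3,1 for degrees 0…3.
(1 + t + t^2 + t^3 + t^4) has coefficients 1,1,1,1,1,0 for degrees 0…5.
[t^5] = 1·0 + 3·1 + 3·1 + 1·1 = 7.

7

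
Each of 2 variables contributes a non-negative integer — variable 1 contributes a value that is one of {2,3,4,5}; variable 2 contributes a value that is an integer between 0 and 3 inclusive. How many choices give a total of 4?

3

The generating function for the choices is (z^2 + z^3 + z^4 + z^5)·(1 + z + z^2 + z^3); the count is [z^4].
(z^2 + z^3 + z^4 + z^5) has coefficients 0,0,1,1,1 for degrees 0…4.
(1 + z + z^2 + z^3) has coefficients 1,1,1,1,0 for degrees 0…4.
[z^4] = 1·1 + 1·1 + 1·1 = 3.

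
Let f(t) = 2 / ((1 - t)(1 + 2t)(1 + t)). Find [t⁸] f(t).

Partial fractions give a closed form: a_n = (1/3)·1^n + (8/3)·(-2)^n + (-1)·(-1)^n.
At n = 8: a_8 = 682.

682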